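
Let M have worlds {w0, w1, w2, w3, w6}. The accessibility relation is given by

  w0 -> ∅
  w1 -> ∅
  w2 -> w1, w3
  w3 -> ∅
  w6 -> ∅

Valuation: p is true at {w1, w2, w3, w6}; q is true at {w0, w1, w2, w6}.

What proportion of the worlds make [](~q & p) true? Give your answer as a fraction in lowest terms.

w0: no successors, so [](~q & p) holds vacuously. ✓
w1: no successors, so [](~q & p) holds vacuously. ✓
w2: successors {w1, w3}; ~q & p there: w1:F, w3:T. ✗
w3: no successors, so [](~q & p) holds vacuously. ✓
w6: no successors, so [](~q & p) holds vacuously. ✓
That's 4 of 5 worlds, so 4/5.

4/5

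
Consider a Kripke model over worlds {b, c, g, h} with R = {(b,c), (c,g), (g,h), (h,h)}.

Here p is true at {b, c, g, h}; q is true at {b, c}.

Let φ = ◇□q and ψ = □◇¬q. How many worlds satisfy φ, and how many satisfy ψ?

For ◇□q:
b: successors {c}; □q there: c:F. ✗
c: successors {g}; □q there: g:F. ✗
g: successors {h}; □q there: h:F. ✗
h: successors {h}; □q there: h:F. ✗
— 0 worlds.
For □◇¬q:
b: successors {c}; ◇¬q there: c:T. ✓
c: successors {g}; ◇¬q there: g:T. ✓
g: successors {h}; ◇¬q there: h:T. ✓
h: successors {h}; ◇¬q there: h:T. ✓
— 4 worlds.

0 and 4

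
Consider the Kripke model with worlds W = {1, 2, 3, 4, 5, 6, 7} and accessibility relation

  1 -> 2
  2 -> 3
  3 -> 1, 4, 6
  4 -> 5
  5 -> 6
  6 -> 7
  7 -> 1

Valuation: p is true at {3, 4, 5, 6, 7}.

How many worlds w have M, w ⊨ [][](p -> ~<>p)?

3

1: successors {2}; [](p -> ~<>p) there: 2:F. ✗
2: successors {3}; [](p -> ~<>p) there: 3:F. ✗
3: successors {1, 4, 6}; [](p -> ~<>p) there: 1:T, 4:F, 6:T. ✗
4: successors {5}; [](p -> ~<>p) there: 5:F. ✗
5: successors {6}; [](p -> ~<>p) there: 6:T. ✓
6: successors {7}; [](p -> ~<>p) there: 7:T. ✓
7: successors {1}; [](p -> ~<>p) there: 1:T. ✓
Satisfying worlds: {5, 6, 7}.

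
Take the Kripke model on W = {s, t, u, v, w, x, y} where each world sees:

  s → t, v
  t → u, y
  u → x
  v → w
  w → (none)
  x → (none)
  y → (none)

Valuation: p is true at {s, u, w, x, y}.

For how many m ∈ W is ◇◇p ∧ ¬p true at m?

s: ◇◇p is T, ¬p is F. ✗
t: ◇◇p is T, ¬p is T. ✓
u: ◇◇p is F, ¬p is F. ✗
v: ◇◇p is F, ¬p is T. ✗
w: ◇◇p is F, ¬p is F. ✗
x: ◇◇p is F, ¬p is F. ✗
y: ◇◇p is F, ¬p is F. ✗
Satisfying worlds: {t}.

1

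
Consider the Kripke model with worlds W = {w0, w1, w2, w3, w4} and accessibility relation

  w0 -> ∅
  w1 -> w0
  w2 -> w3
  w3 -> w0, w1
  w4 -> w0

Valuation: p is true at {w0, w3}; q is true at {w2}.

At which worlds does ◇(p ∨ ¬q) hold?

{w1, w2, w3, w4}

w0: no successors, so ◇(p ∨ ¬q) fails. ✗
w1: successors {w0}; p ∨ ¬q there: w0:T. ✓
w2: successors {w3}; p ∨ ¬q there: w3:T. ✓
w3: successors {w0, w1}; p ∨ ¬q there: w0:T, w1:T. ✓
w4: successors {w0}; p ∨ ¬q there: w0:T. ✓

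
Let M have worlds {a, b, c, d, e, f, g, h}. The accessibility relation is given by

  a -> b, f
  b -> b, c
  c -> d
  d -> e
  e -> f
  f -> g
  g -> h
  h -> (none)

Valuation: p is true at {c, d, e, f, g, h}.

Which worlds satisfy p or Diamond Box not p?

{c, d, e, f, g, h}

a: p is F, Diamond Box not p is F. ✗
b: p is F, Diamond Box not p is F. ✗
c: p is T, Diamond Box not p is F. ✓
d: p is T, Diamond Box not p is F. ✓
e: p is T, Diamond Box not p is F. ✓
f: p is T, Diamond Box not p is F. ✓
g: p is T, Diamond Box not p is T. ✓
h: p is T, Diamond Box not p is F. ✓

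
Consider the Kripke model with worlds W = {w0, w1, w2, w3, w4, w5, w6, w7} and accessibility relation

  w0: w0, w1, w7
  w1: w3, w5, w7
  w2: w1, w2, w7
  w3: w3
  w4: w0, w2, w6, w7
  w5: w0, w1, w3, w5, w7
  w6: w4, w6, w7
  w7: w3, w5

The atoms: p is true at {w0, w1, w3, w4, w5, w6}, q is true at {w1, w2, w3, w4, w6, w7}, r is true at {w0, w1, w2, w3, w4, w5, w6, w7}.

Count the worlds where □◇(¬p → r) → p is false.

w0: □◇(¬p → r) is T, p is T. ✓
w1: □◇(¬p → r) is T, p is T. ✓
w2: □◇(¬p → r) is T, p is F. ✗
w3: □◇(¬p → r) is T, p is T. ✓
w4: □◇(¬p → r) is T, p is T. ✓
w5: □◇(¬p → r) is T, p is T. ✓
w6: □◇(¬p → r) is T, p is T. ✓
w7: □◇(¬p → r) is T, p is F. ✗
Satisfying worlds: {w0, w1, w3, w4, w5, w6}.
So □◇(¬p → r) → p fails at the other 2 worlds.

2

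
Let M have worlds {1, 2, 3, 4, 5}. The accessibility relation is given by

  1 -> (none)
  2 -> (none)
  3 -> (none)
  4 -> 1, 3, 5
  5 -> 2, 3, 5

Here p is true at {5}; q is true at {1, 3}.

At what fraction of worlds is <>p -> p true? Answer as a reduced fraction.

4/5

1: <>p is F, p is F. ✓
2: <>p is F, p is F. ✓
3: <>p is F, p is F. ✓
4: <>p is T, p is F. ✗
5: <>p is T, p is T. ✓
That's 4 of 5 worlds, so 4/5.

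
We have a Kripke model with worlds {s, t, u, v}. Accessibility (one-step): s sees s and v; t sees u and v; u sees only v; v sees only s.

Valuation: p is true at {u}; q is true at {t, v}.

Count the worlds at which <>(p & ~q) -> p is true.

3

s: <>(p & ~q) is F, p is F. ✓
t: <>(p & ~q) is T, p is F. ✗
u: <>(p & ~q) is F, p is T. ✓
v: <>(p & ~q) is F, p is F. ✓
Satisfying worlds: {s, u, v}.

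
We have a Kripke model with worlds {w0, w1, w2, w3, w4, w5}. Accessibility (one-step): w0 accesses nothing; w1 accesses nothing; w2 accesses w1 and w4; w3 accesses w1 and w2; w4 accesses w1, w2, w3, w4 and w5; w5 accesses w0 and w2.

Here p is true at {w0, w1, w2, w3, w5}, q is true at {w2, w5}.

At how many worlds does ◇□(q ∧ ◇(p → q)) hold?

4

w0: no successors, so ◇□(q ∧ ◇(p → q)) fails. ✗
w1: no successors, so ◇□(q ∧ ◇(p → q)) fails. ✗
w2: successors {w1, w4}; □(q ∧ ◇(p → q)) there: w1:T, w4:F. ✓
w3: successors {w1, w2}; □(q ∧ ◇(p → q)) there: w1:T, w2:F. ✓
w4: successors {w1, w2, w3, w4, w5}; □(q ∧ ◇(p → q)) there: w1:T, w2:F, w3:F, w4:F, w5:F. ✓
w5: successors {w0, w2}; □(q ∧ ◇(p → q)) there: w0:T, w2:F. ✓
Satisfying worlds: {w2, w3, w4, w5}.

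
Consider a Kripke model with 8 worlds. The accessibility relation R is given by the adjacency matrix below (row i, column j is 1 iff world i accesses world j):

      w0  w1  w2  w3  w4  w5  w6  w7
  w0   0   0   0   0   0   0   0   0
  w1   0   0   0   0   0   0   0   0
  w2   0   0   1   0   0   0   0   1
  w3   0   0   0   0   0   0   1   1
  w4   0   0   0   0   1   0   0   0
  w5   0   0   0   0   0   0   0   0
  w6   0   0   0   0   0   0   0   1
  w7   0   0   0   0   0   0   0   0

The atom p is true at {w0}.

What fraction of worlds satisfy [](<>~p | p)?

5/8

w0: no successors, so [](<>~p | p) holds vacuously. ✓
w1: no successors, so [](<>~p | p) holds vacuously. ✓
w2: successors {w2, w7}; <>~p | p there: w2:T, w7:F. ✗
w3: successors {w6, w7}; <>~p | p there: w6:T, w7:F. ✗
w4: successors {w4}; <>~p | p there: w4:T. ✓
w5: no successors, so [](<>~p | p) holds vacuously. ✓
w6: successors {w7}; <>~p | p there: w7:F. ✗
w7: no successors, so [](<>~p | p) holds vacuously. ✓
That's 5 of 8 worlds, so 5/8.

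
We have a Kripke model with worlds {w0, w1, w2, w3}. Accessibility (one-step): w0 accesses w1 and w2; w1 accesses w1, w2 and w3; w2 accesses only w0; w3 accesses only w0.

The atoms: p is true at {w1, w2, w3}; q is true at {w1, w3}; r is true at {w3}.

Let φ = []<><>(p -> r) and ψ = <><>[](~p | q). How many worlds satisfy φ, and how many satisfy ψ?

For []<><>(p -> r):
w0: successors {w1, w2}; <><>(p -> r) there: w1:T, w2:F. ✗
w1: successors {w1, w2, w3}; <><>(p -> r) there: w1:T, w2:F, w3:F. ✗
w2: successors {w0}; <><>(p -> r) there: w0:T. ✓
w3: successors {w0}; <><>(p -> r) there: w0:T. ✓
— 2 worlds.
For <><>[](~p | q):
w0: successors {w1, w2}; <>[](~p | q) there: w1:T, w2:F. ✓
w1: successors {w1, w2, w3}; <>[](~p | q) there: w1:T, w2:F, w3:F. ✓
w2: successors {w0}; <>[](~p | q) there: w0:T. ✓
w3: successors {w0}; <>[](~p | q) there: w0:T. ✓
— 4 worlds.

2 and 4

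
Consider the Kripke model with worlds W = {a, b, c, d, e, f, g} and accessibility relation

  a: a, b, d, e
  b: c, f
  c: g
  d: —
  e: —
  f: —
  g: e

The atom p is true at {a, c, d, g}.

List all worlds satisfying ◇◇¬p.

a: successors {a, b, d, e}; ◇¬p there: a:T, b:T, d:F, e:F. ✓
b: successors {c, f}; ◇¬p there: c:F, f:F. ✗
c: successors {g}; ◇¬p there: g:T. ✓
d: no successors, so ◇◇¬p fails. ✗
e: no successors, so ◇◇¬p fails. ✗
f: no successors, so ◇◇¬p fails. ✗
g: successors {e}; ◇¬p there: e:F. ✗

{a, c}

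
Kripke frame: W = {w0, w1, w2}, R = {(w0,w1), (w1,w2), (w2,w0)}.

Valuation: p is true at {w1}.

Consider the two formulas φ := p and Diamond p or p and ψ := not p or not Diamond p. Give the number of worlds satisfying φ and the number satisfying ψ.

1 and 3

For p and Diamond p or p:
w0: p and Diamond p is F, p is F. ✗
w1: p and Diamond p is F, p is T. ✓
w2: p and Diamond p is F, p is F. ✗
— 1 world.
For not p or not Diamond p:
w0: not p is T, not Diamond p is F. ✓
w1: not p is F, not Diamond p is T. ✓
w2: not p is T, not Diamond p is T. ✓
— 3 worlds.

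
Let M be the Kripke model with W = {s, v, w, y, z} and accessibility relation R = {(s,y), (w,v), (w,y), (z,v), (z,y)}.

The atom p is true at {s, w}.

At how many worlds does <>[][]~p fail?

2

s: successors {y}; [][]~p there: y:T. ✓
v: no successors, so <>[][]~p fails. ✗
w: successors {v, y}; [][]~p there: v:T, y:T. ✓
y: no successors, so <>[][]~p fails. ✗
z: successors {v, y}; [][]~p there: v:T, y:T. ✓
Satisfying worlds: {s, w, z}.
So <>[][]~p fails at the other 2 worlds.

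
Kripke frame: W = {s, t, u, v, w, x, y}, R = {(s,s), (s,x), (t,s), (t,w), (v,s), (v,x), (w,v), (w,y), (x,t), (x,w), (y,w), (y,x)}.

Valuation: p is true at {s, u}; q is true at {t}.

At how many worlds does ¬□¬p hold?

s: □¬p is F. ✓
t: □¬p is F. ✓
u: □¬p is T. ✗
v: □¬p is F. ✓
w: □¬p is T. ✗
x: □¬p is T. ✗
y: □¬p is T. ✗
Satisfying worlds: {s, t, v}.

3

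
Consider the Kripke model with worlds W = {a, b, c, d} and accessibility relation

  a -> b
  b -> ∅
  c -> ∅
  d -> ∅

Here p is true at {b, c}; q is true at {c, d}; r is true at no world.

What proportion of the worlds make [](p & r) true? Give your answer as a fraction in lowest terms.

a: successors {b}; p & r there: b:F. ✗
b: no successors, so [](p & r) holds vacuously. ✓
c: no successors, so [](p & r) holds vacuously. ✓
d: no successors, so [](p & r) holds vacuously. ✓
That's 3 of 4 worlds, so 3/4.

3/4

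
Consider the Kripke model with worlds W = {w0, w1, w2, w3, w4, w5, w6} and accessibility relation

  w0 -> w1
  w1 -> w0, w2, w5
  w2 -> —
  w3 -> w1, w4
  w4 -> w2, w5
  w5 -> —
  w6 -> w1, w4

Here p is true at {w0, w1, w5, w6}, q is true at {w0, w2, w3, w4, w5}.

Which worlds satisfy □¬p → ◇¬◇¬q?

{w0, w1, w3, w4, w6}

w0: □¬p is F, ◇¬◇¬q is T. ✓
w1: □¬p is F, ◇¬◇¬q is T. ✓
w2: □¬p is T, ◇¬◇¬q is F. ✗
w3: □¬p is F, ◇¬◇¬q is T. ✓
w4: □¬p is F, ◇¬◇¬q is T. ✓
w5: □¬p is T, ◇¬◇¬q is F. ✗
w6: □¬p is F, ◇¬◇¬q is T. ✓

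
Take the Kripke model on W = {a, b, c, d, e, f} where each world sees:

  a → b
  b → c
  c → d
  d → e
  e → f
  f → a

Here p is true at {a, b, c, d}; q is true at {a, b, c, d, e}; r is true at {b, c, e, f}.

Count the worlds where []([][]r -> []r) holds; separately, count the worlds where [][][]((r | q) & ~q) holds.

For []([][]r -> []r):
a: successors {b}; [][]r -> []r there: b:T. ✓
b: successors {c}; [][]r -> []r there: c:F. ✗
c: successors {d}; [][]r -> []r there: d:T. ✓
d: successors {e}; [][]r -> []r there: e:T. ✓
e: successors {f}; [][]r -> []r there: f:F. ✗
f: successors {a}; [][]r -> []r there: a:T. ✓
— 4 worlds.
For [][][]((r | q) & ~q):
a: successors {b}; [][]((r | q) & ~q) there: b:F. ✗
b: successors {c}; [][]((r | q) & ~q) there: c:F. ✗
c: successors {d}; [][]((r | q) & ~q) there: d:T. ✓
d: successors {e}; [][]((r | q) & ~q) there: e:F. ✗
e: successors {f}; [][]((r | q) & ~q) there: f:F. ✗
f: successors {a}; [][]((r | q) & ~q) there: a:F. ✗
— 1 world.

4 and 1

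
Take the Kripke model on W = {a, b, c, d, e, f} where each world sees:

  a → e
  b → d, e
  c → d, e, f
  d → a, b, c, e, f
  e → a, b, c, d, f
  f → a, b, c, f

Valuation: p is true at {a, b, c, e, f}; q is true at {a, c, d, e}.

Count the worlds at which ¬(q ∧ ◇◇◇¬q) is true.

a: q ∧ ◇◇◇¬q is T. ✗
b: q ∧ ◇◇◇¬q is F. ✓
c: q ∧ ◇◇◇¬q is T. ✗
d: q ∧ ◇◇◇¬q is T. ✗
e: q ∧ ◇◇◇¬q is T. ✗
f: q ∧ ◇◇◇¬q is F. ✓
Satisfying worlds: {b, f}.

2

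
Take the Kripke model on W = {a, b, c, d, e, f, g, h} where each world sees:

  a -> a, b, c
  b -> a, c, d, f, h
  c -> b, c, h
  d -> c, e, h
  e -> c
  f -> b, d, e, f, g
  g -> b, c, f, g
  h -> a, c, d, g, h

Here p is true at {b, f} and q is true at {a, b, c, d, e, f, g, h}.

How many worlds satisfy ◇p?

5

a: successors {a, b, c}; p there: a:F, b:T, c:F. ✓
b: successors {a, c, d, f, h}; p there: a:F, c:F, d:F, f:T, h:F. ✓
c: successors {b, c, h}; p there: b:T, c:F, h:F. ✓
d: successors {c, e, h}; p there: c:F, e:F, h:F. ✗
e: successors {c}; p there: c:F. ✗
f: successors {b, d, e, f, g}; p there: b:T, d:F, e:F, f:T, g:F. ✓
g: successors {b, c, f, g}; p there: b:T, c:F, f:T, g:F. ✓
h: successors {a, c, d, g, h}; p there: a:F, c:F, d:F, g:F, h:F. ✗
Satisfying worlds: {a, b, c, f, g}.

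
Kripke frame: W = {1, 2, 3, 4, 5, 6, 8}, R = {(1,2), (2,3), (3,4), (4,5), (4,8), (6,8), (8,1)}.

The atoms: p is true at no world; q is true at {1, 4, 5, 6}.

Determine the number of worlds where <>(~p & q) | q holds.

1: <>(~p & q) is F, q is T. ✓
2: <>(~p & q) is F, q is F. ✗
3: <>(~p & q) is T, q is F. ✓
4: <>(~p & q) is T, q is T. ✓
5: <>(~p & q) is F, q is T. ✓
6: <>(~p & q) is F, q is T. ✓
8: <>(~p & q) is T, q is F. ✓
Satisfying worlds: {1, 3, 4, 5, 6, 8}.

6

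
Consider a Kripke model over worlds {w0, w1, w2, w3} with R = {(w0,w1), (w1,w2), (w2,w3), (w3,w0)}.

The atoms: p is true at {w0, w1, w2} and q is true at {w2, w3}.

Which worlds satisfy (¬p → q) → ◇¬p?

w0: ¬p → q is T, ◇¬p is F. ✗
w1: ¬p → q is T, ◇¬p is F. ✗
w2: ¬p → q is T, ◇¬p is T. ✓
w3: ¬p → q is T, ◇¬p is F. ✗

{w2}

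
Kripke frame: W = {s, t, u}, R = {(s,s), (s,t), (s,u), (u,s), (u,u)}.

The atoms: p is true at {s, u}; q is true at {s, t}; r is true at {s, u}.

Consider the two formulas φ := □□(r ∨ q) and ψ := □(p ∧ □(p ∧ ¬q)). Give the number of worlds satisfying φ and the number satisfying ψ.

For □□(r ∨ q):
s: successors {s, t, u}; □(r ∨ q) there: s:T, t:T, u:T. ✓
t: no successors, so □□(r ∨ q) holds vacuously. ✓
u: successors {s, u}; □(r ∨ q) there: s:T, u:T. ✓
— 3 worlds.
For □(p ∧ □(p ∧ ¬q)):
s: successors {s, t, u}; p ∧ □(p ∧ ¬q) there: s:F, t:F, u:F. ✗
t: no successors, so □(p ∧ □(p ∧ ¬q)) holds vacuously. ✓
u: successors {s, u}; p ∧ □(p ∧ ¬q) there: s:F, u:F. ✗
— 1 world.

3 and 1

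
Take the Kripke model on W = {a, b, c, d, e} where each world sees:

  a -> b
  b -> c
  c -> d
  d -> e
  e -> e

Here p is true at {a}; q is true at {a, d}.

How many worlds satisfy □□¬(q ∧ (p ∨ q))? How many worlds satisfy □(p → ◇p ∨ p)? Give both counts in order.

4 and 5

For □□¬(q ∧ (p ∨ q)):
a: successors {b}; □¬(q ∧ (p ∨ q)) there: b:T. ✓
b: successors {c}; □¬(q ∧ (p ∨ q)) there: c:F. ✗
c: successors {d}; □¬(q ∧ (p ∨ q)) there: d:T. ✓
d: successors {e}; □¬(q ∧ (p ∨ q)) there: e:T. ✓
e: successors {e}; □¬(q ∧ (p ∨ q)) there: e:T. ✓
— 4 worlds.
For □(p → ◇p ∨ p):
a: successors {b}; p → ◇p ∨ p there: b:T. ✓
b: successors {c}; p → ◇p ∨ p there: c:T. ✓
c: successors {d}; p → ◇p ∨ p there: d:T. ✓
d: successors {e}; p → ◇p ∨ p there: e:T. ✓
e: successors {e}; p → ◇p ∨ p there: e:T. ✓
— 5 worlds.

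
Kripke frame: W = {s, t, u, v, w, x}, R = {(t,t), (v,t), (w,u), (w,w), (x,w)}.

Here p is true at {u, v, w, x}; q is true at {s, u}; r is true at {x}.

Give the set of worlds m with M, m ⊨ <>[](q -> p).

{t, v, w, x}

s: no successors, so <>[](q -> p) fails. ✗
t: successors {t}; [](q -> p) there: t:T. ✓
u: no successors, so <>[](q -> p) fails. ✗
v: successors {t}; [](q -> p) there: t:T. ✓
w: successors {u, w}; [](q -> p) there: u:T, w:T. ✓
x: successors {w}; [](q -> p) there: w:T. ✓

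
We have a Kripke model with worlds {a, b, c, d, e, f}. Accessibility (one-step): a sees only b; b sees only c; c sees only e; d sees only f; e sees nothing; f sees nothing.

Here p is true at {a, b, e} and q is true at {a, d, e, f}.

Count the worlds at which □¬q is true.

4

a: successors {b}; ¬q there: b:T. ✓
b: successors {c}; ¬q there: c:T. ✓
c: successors {e}; ¬q there: e:F. ✗
d: successors {f}; ¬q there: f:F. ✗
e: no successors, so □¬q holds vacuously. ✓
f: no successors, so □¬q holds vacuously. ✓
Satisfying worlds: {a, b, e, f}.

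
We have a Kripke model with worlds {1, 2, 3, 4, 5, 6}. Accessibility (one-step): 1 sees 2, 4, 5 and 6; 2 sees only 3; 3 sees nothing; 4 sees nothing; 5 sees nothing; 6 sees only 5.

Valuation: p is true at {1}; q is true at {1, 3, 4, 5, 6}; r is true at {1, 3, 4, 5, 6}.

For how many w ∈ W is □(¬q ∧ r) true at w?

3

1: successors {2, 4, 5, 6}; ¬q ∧ r there: 2:F, 4:F, 5:F, 6:F. ✗
2: successors {3}; ¬q ∧ r there: 3:F. ✗
3: no successors, so □(¬q ∧ r) holds vacuously. ✓
4: no successors, so □(¬q ∧ r) holds vacuously. ✓
5: no successors, so □(¬q ∧ r) holds vacuously. ✓
6: successors {5}; ¬q ∧ r there: 5:F. ✗
Satisfying worlds: {3, 4, 5}.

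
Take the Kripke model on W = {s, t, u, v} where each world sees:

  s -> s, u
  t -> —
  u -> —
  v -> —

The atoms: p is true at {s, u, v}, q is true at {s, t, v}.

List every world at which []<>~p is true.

s: successors {s, u}; <>~p there: s:F, u:F. ✗
t: no successors, so []<>~p holds vacuously. ✓
u: no successors, so []<>~p holds vacuously. ✓
v: no successors, so []<>~p holds vacuously. ✓

{t, u, v}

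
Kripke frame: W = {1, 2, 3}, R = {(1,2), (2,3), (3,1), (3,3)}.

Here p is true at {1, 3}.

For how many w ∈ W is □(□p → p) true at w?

2

1: successors {2}; □p → p there: 2:F. ✗
2: successors {3}; □p → p there: 3:T. ✓
3: successors {1, 3}; □p → p there: 1:T, 3:T. ✓
Satisfying worlds: {2, 3}.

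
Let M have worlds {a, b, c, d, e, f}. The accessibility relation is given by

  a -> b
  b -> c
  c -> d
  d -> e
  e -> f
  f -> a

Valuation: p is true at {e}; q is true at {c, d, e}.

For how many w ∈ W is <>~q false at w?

3

a: successors {b}; ~q there: b:T. ✓
b: successors {c}; ~q there: c:F. ✗
c: successors {d}; ~q there: d:F. ✗
d: successors {e}; ~q there: e:F. ✗
e: successors {f}; ~q there: f:T. ✓
f: successors {a}; ~q there: a:T. ✓
Satisfying worlds: {a, e, f}.
So <>~q fails at the other 3 worlds.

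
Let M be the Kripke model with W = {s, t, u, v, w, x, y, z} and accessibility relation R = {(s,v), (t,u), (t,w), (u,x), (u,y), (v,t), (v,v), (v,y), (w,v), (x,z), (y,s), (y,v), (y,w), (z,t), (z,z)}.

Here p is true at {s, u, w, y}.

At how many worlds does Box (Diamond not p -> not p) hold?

4

s: successors {v}; Diamond not p -> not p there: v:T. ✓
t: successors {u, w}; Diamond not p -> not p there: u:F, w:F. ✗
u: successors {x, y}; Diamond not p -> not p there: x:T, y:F. ✗
v: successors {t, v, y}; Diamond not p -> not p there: t:T, v:T, y:F. ✗
w: successors {v}; Diamond not p -> not p there: v:T. ✓
x: successors {z}; Diamond not p -> not p there: z:T. ✓
y: successors {s, v, w}; Diamond not p -> not p there: s:F, v:T, w:F. ✗
z: successors {t, z}; Diamond not p -> not p there: t:T, z:T. ✓
Satisfying worlds: {s, w, x, z}.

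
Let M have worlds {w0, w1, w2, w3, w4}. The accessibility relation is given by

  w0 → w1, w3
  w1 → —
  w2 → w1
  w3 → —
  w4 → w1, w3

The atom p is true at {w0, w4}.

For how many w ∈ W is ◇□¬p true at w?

3

w0: successors {w1, w3}; □¬p there: w1:T, w3:T. ✓
w1: no successors, so ◇□¬p fails. ✗
w2: successors {w1}; □¬p there: w1:T. ✓
w3: no successors, so ◇□¬p fails. ✗
w4: successors {w1, w3}; □¬p there: w1:T, w3:T. ✓
Satisfying worlds: {w0, w2, w4}.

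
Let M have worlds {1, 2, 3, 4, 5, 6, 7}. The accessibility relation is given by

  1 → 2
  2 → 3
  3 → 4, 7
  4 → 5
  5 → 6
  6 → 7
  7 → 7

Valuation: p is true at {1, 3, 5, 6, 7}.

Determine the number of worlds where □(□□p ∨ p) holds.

6

1: successors {2}; □□p ∨ p there: 2:F. ✗
2: successors {3}; □□p ∨ p there: 3:T. ✓
3: successors {4, 7}; □□p ∨ p there: 4:T, 7:T. ✓
4: successors {5}; □□p ∨ p there: 5:T. ✓
5: successors {6}; □□p ∨ p there: 6:T. ✓
6: successors {7}; □□p ∨ p there: 7:T. ✓
7: successors {7}; □□p ∨ p there: 7:T. ✓
Satisfying worlds: {2, 3, 4, 5, 6, 7}.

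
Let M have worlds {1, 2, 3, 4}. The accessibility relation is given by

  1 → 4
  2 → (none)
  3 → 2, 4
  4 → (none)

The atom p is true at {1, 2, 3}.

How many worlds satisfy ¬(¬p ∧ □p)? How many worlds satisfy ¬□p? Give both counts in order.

For ¬(¬p ∧ □p):
1: ¬p ∧ □p is F. ✓
2: ¬p ∧ □p is F. ✓
3: ¬p ∧ □p is F. ✓
4: ¬p ∧ □p is T. ✗
— 3 worlds.
For ¬□p:
1: □p is F. ✓
2: □p is T. ✗
3: □p is F. ✓
4: □p is T. ✗
— 2 worlds.

3 and 2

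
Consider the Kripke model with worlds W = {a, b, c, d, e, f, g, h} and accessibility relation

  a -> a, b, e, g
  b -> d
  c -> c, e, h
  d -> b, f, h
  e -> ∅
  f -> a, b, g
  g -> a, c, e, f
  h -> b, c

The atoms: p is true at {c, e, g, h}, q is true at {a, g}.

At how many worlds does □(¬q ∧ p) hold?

a: successors {a, b, e, g}; ¬q ∧ p there: a:F, b:F, e:T, g:F. ✗
b: successors {d}; ¬q ∧ p there: d:F. ✗
c: successors {c, e, h}; ¬q ∧ p there: c:T, e:T, h:T. ✓
d: successors {b, f, h}; ¬q ∧ p there: b:F, f:F, h:T. ✗
e: no successors, so □(¬q ∧ p) holds vacuously. ✓
f: successors {a, b, g}; ¬q ∧ p there: a:F, b:F, g:F. ✗
g: successors {a, c, e, f}; ¬q ∧ p there: a:F, c:T, e:T, f:F. ✗
h: successors {b, c}; ¬q ∧ p there: b:F, c:T. ✗
Satisfying worlds: {c, e}.

2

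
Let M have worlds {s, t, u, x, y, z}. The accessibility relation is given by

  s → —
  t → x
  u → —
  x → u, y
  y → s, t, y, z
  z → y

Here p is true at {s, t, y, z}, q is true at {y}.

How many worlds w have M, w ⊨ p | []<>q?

s: p is T, []<>q is T. ✓
t: p is T, []<>q is T. ✓
u: p is F, []<>q is T. ✓
x: p is F, []<>q is F. ✗
y: p is T, []<>q is F. ✓
z: p is T, []<>q is T. ✓
Satisfying worlds: {s, t, u, y, z}.

5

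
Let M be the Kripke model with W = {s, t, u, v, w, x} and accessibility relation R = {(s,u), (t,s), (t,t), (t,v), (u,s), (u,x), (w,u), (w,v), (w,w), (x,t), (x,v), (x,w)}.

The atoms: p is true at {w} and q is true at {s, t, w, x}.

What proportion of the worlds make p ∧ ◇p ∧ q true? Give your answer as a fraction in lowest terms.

1/6

s: p is F, ◇p ∧ q is F. ✗
t: p is F, ◇p ∧ q is F. ✗
u: p is F, ◇p ∧ q is F. ✗
v: p is F, ◇p ∧ q is F. ✗
w: p is T, ◇p ∧ q is T. ✓
x: p is F, ◇p ∧ q is T. ✗
That's 1 of 6 worlds, so 1/6.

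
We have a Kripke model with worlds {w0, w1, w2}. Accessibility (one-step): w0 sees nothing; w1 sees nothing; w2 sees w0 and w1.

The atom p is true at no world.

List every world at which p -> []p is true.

{w0, w1, w2}

w0: p is F, []p is T. ✓
w1: p is F, []p is T. ✓
w2: p is F, []p is F. ✓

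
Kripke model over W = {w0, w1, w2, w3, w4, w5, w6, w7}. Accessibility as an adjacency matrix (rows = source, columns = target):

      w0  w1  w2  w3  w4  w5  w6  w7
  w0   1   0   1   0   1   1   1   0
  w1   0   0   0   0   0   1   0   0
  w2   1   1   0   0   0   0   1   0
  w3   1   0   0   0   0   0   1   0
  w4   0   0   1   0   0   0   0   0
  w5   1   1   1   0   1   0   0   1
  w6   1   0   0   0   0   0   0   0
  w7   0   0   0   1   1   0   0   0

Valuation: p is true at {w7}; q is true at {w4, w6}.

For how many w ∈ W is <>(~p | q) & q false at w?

6

w0: <>(~p | q) is T, q is F. ✗
w1: <>(~p | q) is T, q is F. ✗
w2: <>(~p | q) is T, q is F. ✗
w3: <>(~p | q) is T, q is F. ✗
w4: <>(~p | q) is T, q is T. ✓
w5: <>(~p | q) is T, q is F. ✗
w6: <>(~p | q) is T, q is T. ✓
w7: <>(~p | q) is T, q is F. ✗
Satisfying worlds: {w4, w6}.
So <>(~p | q) & q fails at the other 6 worlds.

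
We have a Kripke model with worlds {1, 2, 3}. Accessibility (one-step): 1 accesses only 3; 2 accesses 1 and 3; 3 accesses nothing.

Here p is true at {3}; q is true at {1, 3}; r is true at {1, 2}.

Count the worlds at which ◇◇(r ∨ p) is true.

1: successors {3}; ◇(r ∨ p) there: 3:F. ✗
2: successors {1, 3}; ◇(r ∨ p) there: 1:T, 3:F. ✓
3: no successors, so ◇◇(r ∨ p) fails. ✗
Satisfying worlds: {2}.

1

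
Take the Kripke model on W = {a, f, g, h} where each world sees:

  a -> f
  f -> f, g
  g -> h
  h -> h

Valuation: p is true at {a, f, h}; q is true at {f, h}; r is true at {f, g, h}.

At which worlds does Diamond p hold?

a: successors {f}; p there: f:T. ✓
f: successors {f, g}; p there: f:T, g:F. ✓
g: successors {h}; p there: h:T. ✓
h: successors {h}; p there: h:T. ✓

{a, f, g, h}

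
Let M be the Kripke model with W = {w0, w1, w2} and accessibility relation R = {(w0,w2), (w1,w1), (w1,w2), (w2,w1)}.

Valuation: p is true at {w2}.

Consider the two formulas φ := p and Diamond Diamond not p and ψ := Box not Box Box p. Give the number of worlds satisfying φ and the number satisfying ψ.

1 and 3

For p and Diamond Diamond not p:
w0: p is F, Diamond Diamond not p is T. ✗
w1: p is F, Diamond Diamond not p is T. ✗
w2: p is T, Diamond Diamond not p is T. ✓
— 1 world.
For Box not Box Box p:
w0: successors {w2}; not Box Box p there: w2:T. ✓
w1: successors {w1, w2}; not Box Box p there: w1:T, w2:T. ✓
w2: successors {w1}; not Box Box p there: w1:T. ✓
— 3 worlds.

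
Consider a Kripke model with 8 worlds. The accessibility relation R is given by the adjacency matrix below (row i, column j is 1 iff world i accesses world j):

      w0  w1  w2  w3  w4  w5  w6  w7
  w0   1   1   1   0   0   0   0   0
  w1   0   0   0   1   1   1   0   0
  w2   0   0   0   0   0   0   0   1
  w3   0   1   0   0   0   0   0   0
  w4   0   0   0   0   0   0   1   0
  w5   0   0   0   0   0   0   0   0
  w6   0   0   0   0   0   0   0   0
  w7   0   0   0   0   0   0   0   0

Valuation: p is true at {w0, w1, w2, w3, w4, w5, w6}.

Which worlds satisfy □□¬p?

{w2, w4, w5, w6, w7}

w0: successors {w0, w1, w2}; □¬p there: w0:F, w1:F, w2:T. ✗
w1: successors {w3, w4, w5}; □¬p there: w3:F, w4:F, w5:T. ✗
w2: successors {w7}; □¬p there: w7:T. ✓
w3: successors {w1}; □¬p there: w1:F. ✗
w4: successors {w6}; □¬p there: w6:T. ✓
w5: no successors, so □□¬p holds vacuously. ✓
w6: no successors, so □□¬p holds vacuously. ✓
w7: no successors, so □□¬p holds vacuously. ✓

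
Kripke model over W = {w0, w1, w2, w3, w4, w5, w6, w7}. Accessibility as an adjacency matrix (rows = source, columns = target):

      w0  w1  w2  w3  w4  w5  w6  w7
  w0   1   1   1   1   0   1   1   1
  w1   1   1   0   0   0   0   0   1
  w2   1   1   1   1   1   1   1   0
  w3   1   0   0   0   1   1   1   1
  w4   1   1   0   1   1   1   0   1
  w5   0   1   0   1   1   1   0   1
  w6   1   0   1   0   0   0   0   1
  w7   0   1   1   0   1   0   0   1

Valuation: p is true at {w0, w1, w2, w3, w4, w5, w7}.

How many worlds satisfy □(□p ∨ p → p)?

5

w0: successors {w0, w1, w2, w3, w5, w6, w7}; □p ∨ p → p there: w0:T, w1:T, w2:T, w3:T, w5:T, w6:F, w7:T. ✗
w1: successors {w0, w1, w7}; □p ∨ p → p there: w0:T, w1:T, w7:T. ✓
w2: successors {w0, w1, w2, w3, w4, w5, w6}; □p ∨ p → p there: w0:T, w1:T, w2:T, w3:T, w4:T, w5:T, w6:F. ✗
w3: successors {w0, w4, w5, w6, w7}; □p ∨ p → p there: w0:T, w4:T, w5:T, w6:F, w7:T. ✗
w4: successors {w0, w1, w3, w4, w5, w7}; □p ∨ p → p there: w0:T, w1:T, w3:T, w4:T, w5:T, w7:T. ✓
w5: successors {w1, w3, w4, w5, w7}; □p ∨ p → p there: w1:T, w3:T, w4:T, w5:T, w7:T. ✓
w6: successors {w0, w2, w7}; □p ∨ p → p there: w0:T, w2:T, w7:T. ✓
w7: successors {w1, w2, w4, w7}; □p ∨ p → p there: w1:T, w2:T, w4:T, w7:T. ✓
Satisfying worlds: {w1, w4, w5, w6, w7}.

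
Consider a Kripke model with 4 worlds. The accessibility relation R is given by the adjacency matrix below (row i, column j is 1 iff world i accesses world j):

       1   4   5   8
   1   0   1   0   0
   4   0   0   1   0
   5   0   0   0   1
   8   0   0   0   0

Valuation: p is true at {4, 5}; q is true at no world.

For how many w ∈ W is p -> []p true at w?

3

1: p is F, []p is T. ✓
4: p is T, []p is T. ✓
5: p is T, []p is F. ✗
8: p is F, []p is T. ✓
Satisfying worlds: {1, 4, 8}.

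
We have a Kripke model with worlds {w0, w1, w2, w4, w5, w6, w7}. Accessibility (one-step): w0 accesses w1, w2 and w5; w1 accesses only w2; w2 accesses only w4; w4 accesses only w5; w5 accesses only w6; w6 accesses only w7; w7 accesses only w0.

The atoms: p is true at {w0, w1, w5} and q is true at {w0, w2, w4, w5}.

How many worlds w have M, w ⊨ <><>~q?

w0: successors {w1, w2, w5}; <>~q there: w1:F, w2:F, w5:T. ✓
w1: successors {w2}; <>~q there: w2:F. ✗
w2: successors {w4}; <>~q there: w4:F. ✗
w4: successors {w5}; <>~q there: w5:T. ✓
w5: successors {w6}; <>~q there: w6:T. ✓
w6: successors {w7}; <>~q there: w7:F. ✗
w7: successors {w0}; <>~q there: w0:T. ✓
Satisfying worlds: {w0, w4, w5, w7}.

4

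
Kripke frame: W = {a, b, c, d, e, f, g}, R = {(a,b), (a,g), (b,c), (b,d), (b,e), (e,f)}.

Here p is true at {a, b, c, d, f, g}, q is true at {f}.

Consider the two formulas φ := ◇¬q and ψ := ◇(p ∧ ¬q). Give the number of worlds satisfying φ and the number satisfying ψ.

For ◇¬q:
a: successors {b, g}; ¬q there: b:T, g:T. ✓
b: successors {c, d, e}; ¬q there: c:T, d:T, e:T. ✓
c: no successors, so ◇¬q fails. ✗
d: no successors, so ◇¬q fails. ✗
e: successors {f}; ¬q there: f:F. ✗
f: no successors, so ◇¬q fails. ✗
g: no successors, so ◇¬q fails. ✗
— 2 worlds.
For ◇(p ∧ ¬q):
a: successors {b, g}; p ∧ ¬q there: b:T, g:T. ✓
b: successors {c, d, e}; p ∧ ¬q there: c:T, d:T, e:F. ✓
c: no successors, so ◇(p ∧ ¬q) fails. ✗
d: no successors, so ◇(p ∧ ¬q) fails. ✗
e: successors {f}; p ∧ ¬q there: f:F. ✗
f: no successors, so ◇(p ∧ ¬q) fails. ✗
g: no successors, so ◇(p ∧ ¬q) fails. ✗
— 2 worlds.

2 and 2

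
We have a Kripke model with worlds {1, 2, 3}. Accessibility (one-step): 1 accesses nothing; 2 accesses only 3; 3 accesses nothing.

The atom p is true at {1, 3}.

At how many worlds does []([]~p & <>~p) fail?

1

1: no successors, so []([]~p & <>~p) holds vacuously. ✓
2: successors {3}; []~p & <>~p there: 3:F. ✗
3: no successors, so []([]~p & <>~p) holds vacuously. ✓
Satisfying worlds: {1, 3}.
So []([]~p & <>~p) fails at the other 1 world.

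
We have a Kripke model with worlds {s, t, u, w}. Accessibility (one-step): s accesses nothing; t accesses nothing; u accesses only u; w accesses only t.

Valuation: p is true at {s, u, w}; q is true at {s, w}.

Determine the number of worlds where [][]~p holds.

s: no successors, so [][]~p holds vacuously. ✓
t: no successors, so [][]~p holds vacuously. ✓
u: successors {u}; []~p there: u:F. ✗
w: successors {t}; []~p there: t:T. ✓
Satisfying worlds: {s, t, w}.

3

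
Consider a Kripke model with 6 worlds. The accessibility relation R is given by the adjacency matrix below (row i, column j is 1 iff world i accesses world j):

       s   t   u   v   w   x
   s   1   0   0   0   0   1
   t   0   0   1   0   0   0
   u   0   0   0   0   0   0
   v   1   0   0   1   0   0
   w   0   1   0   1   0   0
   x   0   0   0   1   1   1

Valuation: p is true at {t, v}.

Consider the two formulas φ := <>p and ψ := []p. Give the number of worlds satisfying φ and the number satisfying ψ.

3 and 2

For <>p:
s: successors {s, x}; p there: s:F, x:F. ✗
t: successors {u}; p there: u:F. ✗
u: no successors, so <>p fails. ✗
v: successors {s, v}; p there: s:F, v:T. ✓
w: successors {t, v}; p there: t:T, v:T. ✓
x: successors {v, w, x}; p there: v:T, w:F, x:F. ✓
— 3 worlds.
For []p:
s: successors {s, x}; p there: s:F, x:F. ✗
t: successors {u}; p there: u:F. ✗
u: no successors, so []p holds vacuously. ✓
v: successors {s, v}; p there: s:F, v:T. ✗
w: successors {t, v}; p there: t:T, v:T. ✓
x: successors {v, w, x}; p there: v:T, w:F, x:F. ✗
— 2 worlds.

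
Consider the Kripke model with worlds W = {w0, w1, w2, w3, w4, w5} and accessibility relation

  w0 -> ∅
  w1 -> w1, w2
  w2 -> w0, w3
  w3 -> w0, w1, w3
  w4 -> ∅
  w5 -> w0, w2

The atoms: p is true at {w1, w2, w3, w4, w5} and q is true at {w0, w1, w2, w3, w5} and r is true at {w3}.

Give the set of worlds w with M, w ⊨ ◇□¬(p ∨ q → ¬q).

w0: no successors, so ◇□¬(p ∨ q → ¬q) fails. ✗
w1: successors {w1, w2}; □¬(p ∨ q → ¬q) there: w1:T, w2:T. ✓
w2: successors {w0, w3}; □¬(p ∨ q → ¬q) there: w0:T, w3:T. ✓
w3: successors {w0, w1, w3}; □¬(p ∨ q → ¬q) there: w0:T, w1:T, w3:T. ✓
w4: no successors, so ◇□¬(p ∨ q → ¬q) fails. ✗
w5: successors {w0, w2}; □¬(p ∨ q → ¬q) there: w0:T, w2:T. ✓

{w1, w2, w3, w5}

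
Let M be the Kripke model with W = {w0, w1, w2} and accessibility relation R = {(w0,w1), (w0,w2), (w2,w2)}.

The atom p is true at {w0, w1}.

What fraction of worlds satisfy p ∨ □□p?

w0: p is T, □□p is F. ✓
w1: p is T, □□p is T. ✓
w2: p is F, □□p is F. ✗
That's 2 of 3 worlds, so 2/3.

2/3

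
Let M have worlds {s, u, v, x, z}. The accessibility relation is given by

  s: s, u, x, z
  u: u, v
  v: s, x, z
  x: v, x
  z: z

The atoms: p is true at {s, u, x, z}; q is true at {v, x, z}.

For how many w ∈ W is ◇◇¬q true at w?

4

s: successors {s, u, x, z}; ◇¬q there: s:T, u:T, x:F, z:F. ✓
u: successors {u, v}; ◇¬q there: u:T, v:T. ✓
v: successors {s, x, z}; ◇¬q there: s:T, x:F, z:F. ✓
x: successors {v, x}; ◇¬q there: v:T, x:F. ✓
z: successors {z}; ◇¬q there: z:F. ✗
Satisfying worlds: {s, u, v, x}.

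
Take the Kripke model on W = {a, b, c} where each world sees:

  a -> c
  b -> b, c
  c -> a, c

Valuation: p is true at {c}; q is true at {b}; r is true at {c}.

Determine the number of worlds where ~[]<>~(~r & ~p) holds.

a: []<>~(~r & ~p) is T. ✗
b: []<>~(~r & ~p) is T. ✗
c: []<>~(~r & ~p) is T. ✗
Satisfying worlds: ∅.

0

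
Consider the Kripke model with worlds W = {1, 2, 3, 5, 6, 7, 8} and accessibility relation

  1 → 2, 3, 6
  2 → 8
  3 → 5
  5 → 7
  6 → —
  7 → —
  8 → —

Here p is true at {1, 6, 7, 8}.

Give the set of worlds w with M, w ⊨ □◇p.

{3, 6, 7, 8}

1: successors {2, 3, 6}; ◇p there: 2:T, 3:F, 6:F. ✗
2: successors {8}; ◇p there: 8:F. ✗
3: successors {5}; ◇p there: 5:T. ✓
5: successors {7}; ◇p there: 7:F. ✗
6: no successors, so □◇p holds vacuously. ✓
7: no successors, so □◇p holds vacuously. ✓
8: no successors, so □◇p holds vacuously. ✓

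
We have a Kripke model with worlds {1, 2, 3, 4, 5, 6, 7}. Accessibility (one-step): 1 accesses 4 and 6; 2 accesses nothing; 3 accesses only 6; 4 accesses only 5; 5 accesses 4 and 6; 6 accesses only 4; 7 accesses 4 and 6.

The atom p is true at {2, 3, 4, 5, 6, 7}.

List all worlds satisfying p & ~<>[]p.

{2}

1: p is F, ~<>[]p is F. ✗
2: p is T, ~<>[]p is T. ✓
3: p is T, ~<>[]p is F. ✗
4: p is T, ~<>[]p is F. ✗
5: p is T, ~<>[]p is F. ✗
6: p is T, ~<>[]p is F. ✗
7: p is T, ~<>[]p is F. ✗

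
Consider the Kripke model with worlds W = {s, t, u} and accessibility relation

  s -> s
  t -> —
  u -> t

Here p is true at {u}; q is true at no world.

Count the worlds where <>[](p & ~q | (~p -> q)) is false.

s: successors {s}; [](p & ~q | (~p -> q)) there: s:F. ✗
t: no successors, so <>[](p & ~q | (~p -> q)) fails. ✗
u: successors {t}; [](p & ~q | (~p -> q)) there: t:T. ✓
Satisfying worlds: {u}.
So <>[](p & ~q | (~p -> q)) fails at the other 2 worlds.

2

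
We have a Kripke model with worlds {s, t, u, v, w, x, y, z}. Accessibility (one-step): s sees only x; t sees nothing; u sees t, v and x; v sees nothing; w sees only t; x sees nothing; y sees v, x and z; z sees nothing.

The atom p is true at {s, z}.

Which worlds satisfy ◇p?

{y}

s: successors {x}; p there: x:F. ✗
t: no successors, so ◇p fails. ✗
u: successors {t, v, x}; p there: t:F, v:F, x:F. ✗
v: no successors, so ◇p fails. ✗
w: successors {t}; p there: t:F. ✗
x: no successors, so ◇p fails. ✗
y: successors {v, x, z}; p there: v:F, x:F, z:T. ✓
z: no successors, so ◇p fails. ✗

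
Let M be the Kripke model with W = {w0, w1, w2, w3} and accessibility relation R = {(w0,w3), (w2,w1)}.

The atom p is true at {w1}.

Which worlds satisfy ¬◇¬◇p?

w0: ◇¬◇p is T. ✗
w1: ◇¬◇p is F. ✓
w2: ◇¬◇p is T. ✗
w3: ◇¬◇p is F. ✓

{w1, w3}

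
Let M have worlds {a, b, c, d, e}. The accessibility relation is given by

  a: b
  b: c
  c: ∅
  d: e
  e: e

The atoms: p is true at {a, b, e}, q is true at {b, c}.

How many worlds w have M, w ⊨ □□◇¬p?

a: successors {b}; □◇¬p there: b:F. ✗
b: successors {c}; □◇¬p there: c:T. ✓
c: no successors, so □□◇¬p holds vacuously. ✓
d: successors {e}; □◇¬p there: e:F. ✗
e: successors {e}; □◇¬p there: e:F. ✗
Satisfying worlds: {b, c}.

2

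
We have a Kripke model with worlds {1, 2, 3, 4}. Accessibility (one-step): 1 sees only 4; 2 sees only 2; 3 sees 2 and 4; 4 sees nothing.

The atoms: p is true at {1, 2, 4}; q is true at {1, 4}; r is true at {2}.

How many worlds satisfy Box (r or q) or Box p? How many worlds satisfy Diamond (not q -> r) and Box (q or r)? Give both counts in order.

4 and 3

For Box (r or q) or Box p:
1: Box (r or q) is T, Box p is T. ✓
2: Box (r or q) is T, Box p is T. ✓
3: Box (r or q) is T, Box p is T. ✓
4: Box (r or q) is T, Box p is T. ✓
— 4 worlds.
For Diamond (not q -> r) and Box (q or r):
1: Diamond (not q -> r) is T, Box (q or r) is T. ✓
2: Diamond (not q -> r) is T, Box (q or r) is T. ✓
3: Diamond (not q -> r) is T, Box (q or r) is T. ✓
4: Diamond (not q -> r) is F, Box (q or r) is T. ✗
— 3 worlds.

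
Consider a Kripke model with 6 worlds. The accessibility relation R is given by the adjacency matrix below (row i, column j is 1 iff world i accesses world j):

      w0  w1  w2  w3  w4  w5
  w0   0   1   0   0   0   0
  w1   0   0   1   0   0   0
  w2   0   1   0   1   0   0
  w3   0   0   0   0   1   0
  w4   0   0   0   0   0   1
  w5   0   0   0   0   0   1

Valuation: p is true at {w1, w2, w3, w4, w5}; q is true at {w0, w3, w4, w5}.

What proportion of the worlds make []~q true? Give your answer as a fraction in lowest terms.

w0: successors {w1}; ~q there: w1:T. ✓
w1: successors {w2}; ~q there: w2:T. ✓
w2: successors {w1, w3}; ~q there: w1:T, w3:F. ✗
w3: successors {w4}; ~q there: w4:F. ✗
w4: successors {w5}; ~q there: w5:F. ✗
w5: successors {w5}; ~q there: w5:F. ✗
That's 2 of 6 worlds, so 2/6 = 1/3.

1/3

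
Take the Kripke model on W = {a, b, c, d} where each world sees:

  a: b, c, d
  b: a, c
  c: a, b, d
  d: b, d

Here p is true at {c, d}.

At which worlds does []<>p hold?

{a, b, c, d}

a: successors {b, c, d}; <>p there: b:T, c:T, d:T. ✓
b: successors {a, c}; <>p there: a:T, c:T. ✓
c: successors {a, b, d}; <>p there: a:T, b:T, d:T. ✓
d: successors {b, d}; <>p there: b:T, d:T. ✓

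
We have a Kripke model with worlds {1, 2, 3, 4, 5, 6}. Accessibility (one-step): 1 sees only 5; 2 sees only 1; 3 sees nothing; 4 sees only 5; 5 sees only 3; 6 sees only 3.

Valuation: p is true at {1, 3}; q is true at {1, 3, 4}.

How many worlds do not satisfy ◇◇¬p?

1: successors {5}; ◇¬p there: 5:F. ✗
2: successors {1}; ◇¬p there: 1:T. ✓
3: no successors, so ◇◇¬p fails. ✗
4: successors {5}; ◇¬p there: 5:F. ✗
5: successors {3}; ◇¬p there: 3:F. ✗
6: successors {3}; ◇¬p there: 3:F. ✗
Satisfying worlds: {2}.
So ◇◇¬p fails at the other 5 worlds.

5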